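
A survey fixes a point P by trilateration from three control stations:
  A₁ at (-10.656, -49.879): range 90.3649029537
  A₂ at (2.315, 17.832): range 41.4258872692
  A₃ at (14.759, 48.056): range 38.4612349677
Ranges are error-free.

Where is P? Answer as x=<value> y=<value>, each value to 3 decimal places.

eq1: (x + 10.656)² + (y + 49.879)² = 90.3649029537²
eq2: (x − 2.315)² + (y − 17.832)² = 41.4258872692²
eq3: (x − 14.759)² + (y − 48.056)² = 38.4612349677²
eq3−eq2, eq3−eq1 (x²,y² cancel):
  -24.888·x − 60.448·y = -2440.705309
  -50.830·x − 195.870·y = -6612.291331
det = -24.888·-195.870 − -60.448·-50.830 = 1802.240720
x = (-2440.705309·-195.870 − -60.448·-6612.291331) / 1802.240720 = 43.479854
y = (-24.888·-6612.291331 − -2440.705309·-50.830) / 1802.240720 = 22.475164

x=43.480 y=22.475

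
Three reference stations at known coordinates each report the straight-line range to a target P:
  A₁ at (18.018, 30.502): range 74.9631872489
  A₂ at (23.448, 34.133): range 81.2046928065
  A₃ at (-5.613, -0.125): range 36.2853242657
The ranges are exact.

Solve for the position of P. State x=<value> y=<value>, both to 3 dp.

eq1: (x − 18.018)² + (y − 30.502)² = 74.9631872489²
eq2: (x − 23.448)² + (y − 34.133)² = 81.2046928065²
eq3: (x + 5.613)² + (y + 0.125)² = 36.2853242657²
eq3−eq2, eq3−eq1 (x²,y² cancel):
  58.122·x + 68.516·y = -3594.228378
  47.262·x + 61.254·y = -3079.355751
det = 58.122·61.254 − 68.516·47.262 = 322.001796
x = (-3594.228378·61.254 − 68.516·-3079.355751) / 322.001796 = -28.495886
y = (58.122·-3079.355751 − -3594.228378·47.262) / 322.001796 = -28.285225

x=-28.496 y=-28.285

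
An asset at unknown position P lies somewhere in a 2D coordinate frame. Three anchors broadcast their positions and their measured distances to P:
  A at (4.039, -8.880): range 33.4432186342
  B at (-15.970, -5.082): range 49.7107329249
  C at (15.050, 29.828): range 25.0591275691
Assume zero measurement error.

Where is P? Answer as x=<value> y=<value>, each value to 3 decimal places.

x=31.184 y=10.654

eq1: (x − 4.039)² + (y + 8.880)² = 33.4432186342²
eq2: (x + 15.970)² + (y + 5.082)² = 49.7107329249²
eq3: (x − 15.050)² + (y − 29.828)² = 25.0591275691²
eq3−eq1, eq3−eq2 (x²,y² cancel):
  -22.022·x − 77.416·y = -1511.533161
  -62.040·x − 69.820·y = -2678.541553
det = -22.022·-69.820 − -77.416·-62.040 = -3265.312600
x = (-1511.533161·-69.820 − -77.416·-2678.541553) / -3265.312600 = 31.184373
y = (-22.022·-2678.541553 − -1511.533161·-62.040) / -3265.312600 = 10.654011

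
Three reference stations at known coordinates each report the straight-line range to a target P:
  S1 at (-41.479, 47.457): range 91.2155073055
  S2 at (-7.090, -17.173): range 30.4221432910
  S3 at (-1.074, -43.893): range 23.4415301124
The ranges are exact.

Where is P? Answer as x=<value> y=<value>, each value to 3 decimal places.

eq1: (x + 41.479)² + (y − 47.457)² = 91.2155073055²
eq2: (x + 7.090)² + (y + 17.173)² = 30.4221432910²
eq3: (x + 1.074)² + (y + 43.893)² = 23.4415301124²
eq3−eq2, eq3−eq1 (x²,y² cancel):
  -12.032·x + 53.440·y = -1958.570364
  -80.810·x + 182.700·y = -5725.838074
det = -12.032·182.700 − 53.440·-80.810 = 2120.240000
x = (-1958.570364·182.700 − 53.440·-5725.838074) / 2120.240000 = -24.451014
y = (-12.032·-5725.838074 − -1958.570364·-80.810) / 2120.240000 = -42.155033

x=-24.451 y=-42.155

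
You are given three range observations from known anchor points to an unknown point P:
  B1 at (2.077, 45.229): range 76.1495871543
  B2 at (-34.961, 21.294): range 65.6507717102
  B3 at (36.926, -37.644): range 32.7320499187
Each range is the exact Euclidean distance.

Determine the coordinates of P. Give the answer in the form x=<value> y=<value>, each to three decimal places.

x=4.903 y=-30.868

eq1: (x − 2.077)² + (y − 45.229)² = 76.1495871543²
eq2: (x + 34.961)² + (y − 21.294)² = 65.6507717102²
eq3: (x − 36.926)² + (y + 37.644)² = 32.7320499187²
eq3−eq1, eq3−eq2 (x²,y² cancel):
  -69.698·x + 165.746·y = -5457.996374
  -143.774·x + 117.876·y = -4343.530989
det = -69.698·117.876 − 165.746·-143.774 = 15614.243956
x = (-5457.996374·117.876 − 165.746·-4343.530989) / 15614.243956 = 4.902966
y = (-69.698·-4343.530989 − -5457.996374·-143.774) / 15614.243956 = -30.868132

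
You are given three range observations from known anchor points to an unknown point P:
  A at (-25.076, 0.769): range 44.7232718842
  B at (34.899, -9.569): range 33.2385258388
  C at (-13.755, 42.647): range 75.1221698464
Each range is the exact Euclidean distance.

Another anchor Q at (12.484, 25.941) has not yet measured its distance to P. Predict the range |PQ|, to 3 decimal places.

55.342

eq1: (x + 25.076)² + (y − 0.769)² = 44.7232718842²
eq2: (x − 34.899)² + (y + 9.569)² = 33.2385258388²
eq3: (x + 13.755)² + (y − 42.647)² = 75.1221698464²
eq2−eq3, eq2−eq1 (x²,y² cancel):
  -97.308·x + 104.432·y = -3840.080130
  -119.950·x + 20.676·y = -1575.480273
det = -97.308·20.676 − 104.432·-119.950 = 10514.678192
x = (-3840.080130·20.676 − 104.432·-1575.480273) / 10514.678192 = 8.096592
y = (-97.308·-1575.480273 − -3840.080130·-119.950) / 10514.678192 = -29.226836
|P − Q| = √((8.096592 − 12.484)² + (-29.226836 − 25.941)²) = 55.342023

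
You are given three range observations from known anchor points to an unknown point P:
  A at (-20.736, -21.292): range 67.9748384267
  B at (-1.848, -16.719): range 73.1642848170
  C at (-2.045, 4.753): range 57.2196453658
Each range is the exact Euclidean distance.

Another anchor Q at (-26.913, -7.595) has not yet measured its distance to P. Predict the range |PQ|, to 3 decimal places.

52.975

eq1: (x + 20.736)² + (y + 21.292)² = 67.9748384267²
eq2: (x + 1.848)² + (y + 16.719)² = 73.1642848170²
eq3: (x + 2.045)² + (y − 4.753)² = 57.2196453658²
eq1−eq2, eq1−eq3 (x²,y² cancel):
  37.776·x + 9.146·y = -1332.824809
  37.382·x + 52.090·y = 489.932917
det = 37.776·52.090 − 9.146·37.382 = 1625.856068
x = (-1332.824809·52.090 − 9.146·489.932917) / 1625.856068 = -45.457757
y = (37.776·489.932917 − -1332.824809·37.382) / 1625.856068 = 42.027929
|P − Q| = √((-45.457757 − -26.913)² + (42.027929 − -7.595)²) = 52.974929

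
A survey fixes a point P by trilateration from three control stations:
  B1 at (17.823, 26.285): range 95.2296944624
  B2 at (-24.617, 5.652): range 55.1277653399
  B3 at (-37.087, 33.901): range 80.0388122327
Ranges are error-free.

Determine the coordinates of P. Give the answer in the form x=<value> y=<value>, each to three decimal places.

eq1: (x − 17.823)² + (y − 26.285)² = 95.2296944624²
eq2: (x + 24.617)² + (y − 5.652)² = 55.1277653399²
eq3: (x + 37.087)² + (y − 33.901)² = 80.0388122327²
eq1−eq2, eq1−eq3 (x²,y² cancel):
  -84.880·x − 41.266·y = 5659.005435
  -109.820·x + 15.232·y = 4178.646060
det = -84.880·15.232 − -41.266·-109.820 = -5824.724280
x = (5659.005435·15.232 − -41.266·4178.646060) / -5824.724280 = -44.402785
y = (-84.880·4178.646060 − 5659.005435·-109.820) / -5824.724280 = -45.802769

x=-44.403 y=-45.803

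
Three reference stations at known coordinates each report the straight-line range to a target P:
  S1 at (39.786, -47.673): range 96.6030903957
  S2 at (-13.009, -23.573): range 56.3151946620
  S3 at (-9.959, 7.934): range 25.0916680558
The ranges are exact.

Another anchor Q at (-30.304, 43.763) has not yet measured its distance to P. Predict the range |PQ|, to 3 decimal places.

19.888

eq1: (x − 39.786)² + (y + 47.673)² = 96.6030903957²
eq2: (x + 13.009)² + (y + 23.573)² = 56.3151946620²
eq3: (x + 9.959)² + (y − 7.934)² = 25.0916680558²
eq2−eq3, eq2−eq1 (x²,y² cancel):
  6.100·x + 63.014·y = 1979.018971
  105.590·x − 48.200·y = -3030.035609
det = 6.100·-48.200 − 63.014·105.590 = -6947.668260
x = (1979.018971·-48.200 − 63.014·-3030.035609) / -6947.668260 = -13.752233
y = (6.100·-3030.035609 − 1979.018971·105.590) / -6947.668260 = 32.737290
|P − Q| = √((-13.752233 − -30.304)² + (32.737290 − 43.763)²) = 19.887868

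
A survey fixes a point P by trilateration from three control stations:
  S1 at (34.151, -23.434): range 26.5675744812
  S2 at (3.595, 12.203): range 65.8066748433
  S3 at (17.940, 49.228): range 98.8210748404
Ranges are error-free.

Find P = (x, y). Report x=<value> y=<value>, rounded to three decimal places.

x=27.427 y=-49.137

eq1: (x − 34.151)² + (y + 23.434)² = 26.5675744812²
eq2: (x − 3.595)² + (y − 12.203)² = 65.8066748433²
eq3: (x − 17.940)² + (y − 49.228)² = 98.8210748404²
eq3−eq2, eq3−eq1 (x²,y² cancel):
  -28.690·x − 74.050·y = 2851.684029
  32.422·x − 145.324·y = 8029.972392
det = -28.690·-145.324 − -74.050·32.422 = 6570.194660
x = (2851.684029·-145.324 − -74.050·8029.972392) / 6570.194660 = 27.427091
y = (-28.690·8029.972392 − 2851.684029·32.422) / 6570.194660 = -49.136627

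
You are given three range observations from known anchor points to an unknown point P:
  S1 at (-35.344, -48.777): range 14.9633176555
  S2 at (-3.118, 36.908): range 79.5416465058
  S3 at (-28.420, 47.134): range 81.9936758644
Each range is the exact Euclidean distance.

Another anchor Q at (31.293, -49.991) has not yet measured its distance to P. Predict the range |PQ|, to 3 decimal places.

71.799

eq1: (x + 35.344)² + (y + 48.777)² = 14.9633176555²
eq2: (x + 3.118)² + (y − 36.908)² = 79.5416465058²
eq3: (x + 28.420)² + (y − 47.134)² = 81.9936758644²
eq1−eq3, eq1−eq2 (x²,y² cancel):
  13.848·x + 191.822·y = -7098.145715
  64.452·x + 171.370·y = -8359.444331
det = 13.848·171.370 − 191.822·64.452 = -9990.179784
x = (-7098.145715·171.370 − 191.822·-8359.444331) / -9990.179784 = -38.749663
y = (13.848·-8359.444331 − -7098.145715·64.452) / -9990.179784 = -34.206402
|P − Q| = √((-38.749663 − 31.293)² + (-34.206402 − -49.991)²) = 71.799221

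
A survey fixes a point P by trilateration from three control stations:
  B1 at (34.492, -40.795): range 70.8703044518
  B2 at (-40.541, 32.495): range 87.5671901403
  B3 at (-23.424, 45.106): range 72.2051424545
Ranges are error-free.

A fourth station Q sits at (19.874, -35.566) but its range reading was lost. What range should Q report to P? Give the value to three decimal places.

eq1: (x − 34.492)² + (y + 40.795)² = 70.8703044518²
eq2: (x + 40.541)² + (y − 32.495)² = 87.5671901403²
eq3: (x + 23.424)² + (y − 45.106)² = 72.2051424545²
eq1−eq2, eq1−eq3 (x²,y² cancel):
  -150.066·x + 146.580·y = -2799.845119
  -115.832·x + 171.802·y = -461.677621
det = -150.066·171.802 − 146.580·-115.832 = -8802.984372
x = (-2799.845119·171.802 − 146.580·-461.677621) / -8802.984372 = 46.955245
y = (-150.066·-461.677621 − -2799.845119·-115.832) / -8802.984372 = 28.970805
|P − Q| = √((46.955245 − 19.874)² + (28.970805 − -35.566)²) = 69.988521

69.989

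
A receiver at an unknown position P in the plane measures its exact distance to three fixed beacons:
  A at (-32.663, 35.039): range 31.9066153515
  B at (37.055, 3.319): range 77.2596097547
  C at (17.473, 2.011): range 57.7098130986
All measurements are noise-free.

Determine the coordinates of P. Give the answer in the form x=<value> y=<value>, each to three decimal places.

eq1: (x + 32.663)² + (y − 35.039)² = 31.9066153515²
eq2: (x − 37.055)² + (y − 3.319)² = 77.2596097547²
eq3: (x − 17.473)² + (y − 2.011)² = 57.7098130986²
eq1−eq3, eq1−eq2 (x²,y² cancel):
  100.272·x − 66.056·y = -4297.643665
  139.436·x − 63.440·y = -5861.529500
det = 100.272·-63.440 − -66.056·139.436 = 2849.328736
x = (-4297.643665·-63.440 − -66.056·-5861.529500) / 2849.328736 = -40.201286
y = (100.272·-5861.529500 − -4297.643665·139.436) / 2849.328736 = 4.035672

x=-40.201 y=4.036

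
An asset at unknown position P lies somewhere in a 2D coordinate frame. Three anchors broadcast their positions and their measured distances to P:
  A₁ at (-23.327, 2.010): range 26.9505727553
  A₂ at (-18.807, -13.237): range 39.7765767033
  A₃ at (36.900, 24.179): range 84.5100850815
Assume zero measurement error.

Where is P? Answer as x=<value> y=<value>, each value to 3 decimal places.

eq1: (x + 23.327)² + (y − 2.010)² = 26.9505727553²
eq2: (x + 18.807)² + (y + 13.237)² = 39.7765767033²
eq3: (x − 36.900)² + (y − 24.179)² = 84.5100850815²
eq1−eq2, eq1−eq3 (x²,y² cancel):
  9.040·x − 30.494·y = -875.110293
  120.454·x + 44.338·y = -5017.576097
det = 9.040·44.338 − -30.494·120.454 = 4073.939796
x = (-875.110293·44.338 − -30.494·-5017.576097) / 4073.939796 = -47.081355
y = (9.040·-5017.576097 − -875.110293·120.454) / 4073.939796 = 14.740436

x=-47.081 y=14.740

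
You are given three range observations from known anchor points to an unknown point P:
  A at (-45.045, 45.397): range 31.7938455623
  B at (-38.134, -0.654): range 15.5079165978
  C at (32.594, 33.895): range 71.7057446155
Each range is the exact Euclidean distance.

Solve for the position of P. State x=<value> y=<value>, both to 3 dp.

x=-36.514 y=14.769

eq1: (x + 45.045)² + (y − 45.397)² = 31.7938455623²
eq2: (x + 38.134)² + (y + 0.654)² = 15.5079165978²
eq3: (x − 32.594)² + (y − 33.895)² = 71.7057446155²
eq2−eq1, eq2−eq3 (x²,y² cancel):
  -13.822·x + 92.102·y = 1864.956824
  141.456·x + 69.098·y = -4144.608145
det = -13.822·69.098 − 92.102·141.456 = -13983.453068
x = (1864.956824·69.098 − 92.102·-4144.608145) / -13983.453068 = -36.513977
y = (-13.822·-4144.608145 − 1864.956824·141.456) / -13983.453068 = 14.769067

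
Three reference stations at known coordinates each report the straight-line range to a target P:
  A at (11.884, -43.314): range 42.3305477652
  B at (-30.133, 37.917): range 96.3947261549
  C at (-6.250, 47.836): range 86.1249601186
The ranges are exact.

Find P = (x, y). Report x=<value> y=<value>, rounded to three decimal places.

x=47.078 y=-19.793

eq1: (x − 11.884)² + (y + 43.314)² = 42.3305477652²
eq2: (x + 30.133)² + (y − 37.917)² = 96.3947261549²
eq3: (x + 6.250)² + (y − 47.836)² = 86.1249601186²
eq2−eq1, eq2−eq3 (x²,y² cancel):
  84.034·x − 162.462·y = 7171.703430
  47.766·x + 19.838·y = 1856.083293
det = 84.034·19.838 − -162.462·47.766 = 9427.226384
x = (7171.703430·19.838 − -162.462·1856.083293) / 9427.226384 = 47.078031
y = (84.034·1856.083293 − 7171.703430·47.766) / 9427.226384 = -19.792617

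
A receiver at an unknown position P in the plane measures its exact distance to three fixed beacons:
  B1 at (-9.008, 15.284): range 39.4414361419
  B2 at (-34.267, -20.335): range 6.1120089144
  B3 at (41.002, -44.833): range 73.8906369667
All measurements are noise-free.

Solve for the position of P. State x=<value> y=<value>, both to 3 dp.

eq1: (x + 9.008)² + (y − 15.284)² = 39.4414361419²
eq2: (x + 34.267)² + (y + 20.335)² = 6.1120089144²
eq3: (x − 41.002)² + (y + 44.833)² = 73.8906369667²
eq1−eq2, eq1−eq3 (x²,y² cancel):
  -50.518·x − 71.238·y = 2791.265026
  100.020·x − 120.234·y = -527.782173
det = -50.518·-120.234 − -71.238·100.020 = 13199.205972
x = (2791.265026·-120.234 − -71.238·-527.782173) / 13199.205972 = -28.274663
y = (-50.518·-527.782173 − 2791.265026·100.020) / 13199.205972 = -19.131441

x=-28.275 y=-19.131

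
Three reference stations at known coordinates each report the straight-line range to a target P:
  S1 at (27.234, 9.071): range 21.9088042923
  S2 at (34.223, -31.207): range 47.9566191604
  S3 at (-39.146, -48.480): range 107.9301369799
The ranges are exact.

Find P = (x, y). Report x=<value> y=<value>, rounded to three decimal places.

x=48.435 y=14.595

eq1: (x − 27.234)² + (y − 9.071)² = 21.9088042923²
eq2: (x − 34.223)² + (y + 31.207)² = 47.9566191604²
eq3: (x + 39.146)² + (y + 48.480)² = 107.9301369799²
eq1−eq3, eq1−eq2 (x²,y² cancel):
  -132.760·x − 115.102·y = -8110.172844
  13.978·x − 80.556·y = -498.724835
det = -132.760·-80.556 − -115.102·13.978 = 12303.510316
x = (-8110.172844·-80.556 − -115.102·-498.724835) / 12303.510316 = 48.434865
y = (-132.760·-498.724835 − -8110.172844·13.978) / 12303.510316 = 14.595404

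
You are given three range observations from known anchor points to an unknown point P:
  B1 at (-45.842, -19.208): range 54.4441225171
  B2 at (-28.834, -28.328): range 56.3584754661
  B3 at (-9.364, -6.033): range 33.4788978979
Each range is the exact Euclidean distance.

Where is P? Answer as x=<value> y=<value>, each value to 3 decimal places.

x=-16.528 y=26.670

eq1: (x + 45.842)² + (y + 19.208)² = 54.4441225171²
eq2: (x + 28.834)² + (y + 28.328)² = 56.3584754661²
eq3: (x + 9.364)² + (y + 6.033)² = 33.4788978979²
eq3−eq2, eq3−eq1 (x²,y² cancel):
  -38.940·x − 44.590·y = -545.647597
  -72.956·x − 26.350·y = 503.028771
det = -38.940·-26.350 − -44.590·-72.956 = -2227.039040
x = (-545.647597·-26.350 − -44.590·503.028771) / -2227.039040 = -16.527715
y = (-38.940·503.028771 − -545.647597·-72.956) / -2227.039040 = 26.670483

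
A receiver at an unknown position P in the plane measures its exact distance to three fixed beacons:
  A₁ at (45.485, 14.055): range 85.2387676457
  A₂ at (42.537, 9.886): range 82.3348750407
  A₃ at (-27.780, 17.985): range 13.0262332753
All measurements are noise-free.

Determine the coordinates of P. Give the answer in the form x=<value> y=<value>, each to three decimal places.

eq1: (x − 45.485)² + (y − 14.055)² = 85.2387676457²
eq2: (x − 42.537)² + (y − 9.886)² = 82.3348750407²
eq3: (x + 27.780)² + (y − 17.985)² = 13.0262332753²
eq2−eq1, eq2−eq3 (x²,y² cancel):
  5.896·x + 8.338·y = -127.316977
  -140.634·x + 16.198·y = 5797.408155
det = 5.896·16.198 − 8.338·-140.634 = 1268.109700
x = (-127.316977·16.198 − 8.338·5797.408155) / 1268.109700 = -39.745039
y = (5.896·5797.408155 − -127.316977·-140.634) / 1268.109700 = 12.835185

x=-39.745 y=12.835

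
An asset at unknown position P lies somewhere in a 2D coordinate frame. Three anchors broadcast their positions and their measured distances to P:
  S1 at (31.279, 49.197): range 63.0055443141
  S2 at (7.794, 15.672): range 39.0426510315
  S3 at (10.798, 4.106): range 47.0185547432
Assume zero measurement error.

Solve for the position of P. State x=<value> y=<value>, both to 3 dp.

eq1: (x − 31.279)² + (y − 49.197)² = 63.0055443141²
eq2: (x − 7.794)² + (y − 15.672)² = 39.0426510315²
eq3: (x − 10.798)² + (y − 4.106)² = 47.0185547432²
eq2−eq1, eq2−eq3 (x²,y² cancel):
  46.970·x + 67.050·y = 646.992615
  6.008·x − 23.132·y = -859.317871
det = 46.970·-23.132 − 67.050·6.008 = -1489.346440
x = (646.992615·-23.132 − 67.050·-859.317871) / -1489.346440 = -28.637414
y = (46.970·-859.317871 − 646.992615·6.008) / -1489.346440 = 29.710543

x=-28.637 y=29.711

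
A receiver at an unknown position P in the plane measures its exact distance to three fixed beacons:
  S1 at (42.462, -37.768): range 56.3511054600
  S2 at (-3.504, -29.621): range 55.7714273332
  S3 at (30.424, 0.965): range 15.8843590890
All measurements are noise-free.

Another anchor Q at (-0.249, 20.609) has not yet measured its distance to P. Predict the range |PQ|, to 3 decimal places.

28.222

eq1: (x − 42.462)² + (y + 37.768)² = 56.3511054600²
eq2: (x + 3.504)² + (y + 29.621)² = 55.7714273332²
eq3: (x − 30.424)² + (y − 0.965)² = 15.8843590890²
eq3−eq2, eq3−eq1 (x²,y² cancel):
  -67.856·x − 61.172·y = -2895.008587
  24.076·x − 77.466·y = -620.241956
det = -67.856·-77.466 − -61.172·24.076 = 6729.309968
x = (-2895.008587·-77.466 − -61.172·-620.241956) / 6729.309968 = 27.688321
y = (-67.856·-620.241956 − -2895.008587·24.076) / 6729.309968 = 16.612010
|P − Q| = √((27.688321 − -0.249)² + (16.612010 − 20.609)²) = 28.221797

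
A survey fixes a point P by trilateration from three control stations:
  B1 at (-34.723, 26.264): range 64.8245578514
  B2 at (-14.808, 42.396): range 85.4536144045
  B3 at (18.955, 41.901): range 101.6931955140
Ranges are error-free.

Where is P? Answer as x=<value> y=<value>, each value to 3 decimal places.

eq1: (x + 34.723)² + (y − 26.264)² = 64.8245578514²
eq2: (x + 14.808)² + (y − 42.396)² = 85.4536144045²
eq3: (x − 18.955)² + (y − 41.901)² = 101.6931955140²
eq2−eq3, eq2−eq1 (x²,y² cancel):
  67.526·x − 0.990·y = -2940.897653
  -39.830·x − 32.264·y = 2978.883659
det = 67.526·-32.264 − -0.990·-39.830 = -2218.090564
x = (-2940.897653·-32.264 − -0.990·2978.883659) / -2218.090564 = -44.107404
y = (67.526·2978.883659 − -2940.897653·-39.830) / -2218.090564 = -37.877689

x=-44.107 y=-37.878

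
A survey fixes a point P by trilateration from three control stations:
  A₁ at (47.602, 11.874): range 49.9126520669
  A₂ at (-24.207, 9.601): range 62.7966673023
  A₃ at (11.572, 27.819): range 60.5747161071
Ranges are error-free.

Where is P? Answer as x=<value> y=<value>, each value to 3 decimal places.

eq1: (x − 47.602)² + (y − 11.874)² = 49.9126520669²
eq2: (x + 24.207)² + (y − 9.601)² = 62.7966673023²
eq3: (x − 11.572)² + (y − 27.819)² = 60.5747161071²
eq1−eq3, eq1−eq2 (x²,y² cancel):
  -72.060·x + 31.890·y = -2677.157730
  -143.618·x − 4.546·y = -3180.932818
det = -72.060·-4.546 − 31.890·-143.618 = 4907.562780
x = (-2677.157730·-4.546 − 31.890·-3180.932818) / 4907.562780 = 23.150047
y = (-72.060·-3180.932818 − -2677.157730·-143.618) / 4907.562780 = -31.638927

x=23.150 y=-31.639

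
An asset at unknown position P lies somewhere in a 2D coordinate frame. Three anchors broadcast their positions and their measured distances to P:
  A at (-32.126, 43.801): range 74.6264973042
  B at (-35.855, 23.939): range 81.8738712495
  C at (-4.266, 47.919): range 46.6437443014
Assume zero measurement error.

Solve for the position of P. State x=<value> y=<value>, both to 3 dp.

x=42.377 y=48.085

eq1: (x + 32.126)² + (y − 43.801)² = 74.6264973042²
eq2: (x + 35.855)² + (y − 23.939)² = 81.8738712495²
eq3: (x + 4.266)² + (y − 47.919)² = 46.6437443014²
eq3−eq1, eq3−eq2 (x²,y² cancel):
  -55.720·x − 8.236·y = -2757.297057
  -63.178·x − 47.960·y = -4983.464482
det = -55.720·-47.960 − -8.236·-63.178 = 2151.997192
x = (-2757.297057·-47.960 − -8.236·-4983.464482) / 2151.997192 = 42.377450
y = (-55.720·-4983.464482 − -2757.297057·-63.178) / 2151.997192 = 48.084694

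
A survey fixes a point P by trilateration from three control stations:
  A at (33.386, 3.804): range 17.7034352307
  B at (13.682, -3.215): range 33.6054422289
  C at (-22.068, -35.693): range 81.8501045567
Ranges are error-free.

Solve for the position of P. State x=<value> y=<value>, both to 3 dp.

x=36.800 y=21.175

eq1: (x − 33.386)² + (y − 3.804)² = 17.7034352307²
eq2: (x − 13.682)² + (y + 3.215)² = 33.6054422289²
eq3: (x + 22.068)² + (y + 35.693)² = 81.8501045567²
eq1−eq3, eq1−eq2 (x²,y² cancel):
  -110.908·x − 78.994·y = -5754.136536
  -39.408·x − 14.038·y = -1747.476191
det = -110.908·-14.038 − -78.994·-39.408 = -1556.069048
x = (-5754.136536·-14.038 − -78.994·-1747.476191) / -1556.069048 = 36.800144
y = (-110.908·-1747.476191 − -5754.136536·-39.408) / -1556.069048 = 21.175104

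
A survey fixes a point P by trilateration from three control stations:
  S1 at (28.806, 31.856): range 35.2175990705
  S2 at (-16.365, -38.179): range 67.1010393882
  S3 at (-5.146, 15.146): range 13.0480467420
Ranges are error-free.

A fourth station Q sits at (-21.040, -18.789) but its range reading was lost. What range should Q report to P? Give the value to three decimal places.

49.224

eq1: (x − 28.806)² + (y − 31.856)² = 35.2175990705²
eq2: (x + 16.365)² + (y + 38.179)² = 67.1010393882²
eq3: (x + 5.146)² + (y − 15.146)² = 13.0480467420²
eq2−eq3, eq2−eq1 (x²,y² cancel):
  22.438·x + 106.650·y = 2862.731329
  90.342·x + 140.070·y = 3381.411309
det = 22.438·140.070 − 106.650·90.342 = -6492.083640
x = (2862.731329·140.070 − 106.650·3381.411309) / -6492.083640 = -6.216072
y = (22.438·3381.411309 − 2862.731329·90.342) / -6492.083640 = 28.150094
|P − Q| = √((-6.216072 − -21.040)² + (28.150094 − -18.789)²) = 49.224256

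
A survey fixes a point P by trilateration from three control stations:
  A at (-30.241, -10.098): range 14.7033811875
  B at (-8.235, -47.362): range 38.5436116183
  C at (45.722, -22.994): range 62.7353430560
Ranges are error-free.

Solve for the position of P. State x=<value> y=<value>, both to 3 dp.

eq1: (x + 30.241)² + (y + 10.098)² = 14.7033811875²
eq2: (x + 8.235)² + (y + 47.362)² = 38.5436116183²
eq3: (x − 45.722)² + (y + 22.994)² = 62.7353430560²
eq2−eq1, eq2−eq3 (x²,y² cancel):
  -44.012·x + 74.528·y = -25.066006
  107.914·x + 48.736·y = -2141.862221
det = -44.012·48.736 − 74.528·107.914 = -10187.583424
x = (-25.066006·48.736 − 74.528·-2141.862221) / -10187.583424 = -15.549035
y = (-44.012·-2141.862221 − -25.066006·107.914) / -10187.583424 = -9.518706

x=-15.549 y=-9.519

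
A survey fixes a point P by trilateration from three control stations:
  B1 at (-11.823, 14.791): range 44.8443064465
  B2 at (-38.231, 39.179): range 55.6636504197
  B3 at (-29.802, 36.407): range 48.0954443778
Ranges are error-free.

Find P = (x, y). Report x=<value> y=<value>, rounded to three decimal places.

eq1: (x + 11.823)² + (y − 14.791)² = 44.8443064465²
eq2: (x + 38.231)² + (y − 39.179)² = 55.6636504197²
eq3: (x + 29.802)² + (y − 36.407)² = 48.0954443778²
eq1−eq3, eq1−eq2 (x²,y² cancel):
  -35.958·x + 43.232·y = 1552.911894
  -52.816·x + 48.776·y = 1550.616235
det = -35.958·48.776 − 43.232·-52.816 = 529.453904
x = (1552.911894·48.776 − 43.232·1550.616235) / 529.453904 = 16.448249
y = (-35.958·1550.616235 − 1552.911894·-52.816) / 529.453904 = 49.601176

x=16.448 y=49.601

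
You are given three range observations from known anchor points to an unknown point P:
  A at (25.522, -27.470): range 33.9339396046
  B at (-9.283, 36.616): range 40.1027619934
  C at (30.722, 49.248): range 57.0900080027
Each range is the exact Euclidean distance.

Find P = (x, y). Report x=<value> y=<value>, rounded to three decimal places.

x=4.024 y=-1.215

eq1: (x − 25.522)² + (y + 27.470)² = 33.9339396046²
eq2: (x + 9.283)² + (y − 36.616)² = 40.1027619934²
eq3: (x − 30.722)² + (y − 49.248)² = 57.0900080027²
eq2−eq3, eq2−eq1 (x²,y² cancel):
  80.010·x + 25.264·y = 291.263749
  69.610·x − 128.172·y = 435.787101
det = 80.010·-128.172 − 25.264·69.610 = -12013.668760
x = (291.263749·-128.172 − 25.264·435.787101) / -12013.668760 = 4.023882
y = (80.010·435.787101 − 291.263749·69.610) / -12013.668760 = -1.214654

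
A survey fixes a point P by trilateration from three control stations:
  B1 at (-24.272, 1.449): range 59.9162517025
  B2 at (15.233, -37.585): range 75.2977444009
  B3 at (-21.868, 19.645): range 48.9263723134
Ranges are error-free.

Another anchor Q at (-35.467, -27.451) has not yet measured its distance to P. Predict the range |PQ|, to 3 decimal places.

87.718

eq1: (x + 24.272)² + (y − 1.449)² = 59.9162517025²
eq2: (x − 15.233)² + (y + 37.585)² = 75.2977444009²
eq3: (x + 21.868)² + (y − 19.645)² = 48.9263723134²
eq3−eq1, eq3−eq2 (x²,y² cancel):
  -4.808·x − 36.392·y = -1469.073174
  74.202·x − 114.460·y = -2495.419339
det = -4.808·-114.460 − -36.392·74.202 = 3250.682864
x = (-1469.073174·-114.460 − -36.392·-2495.419339) / 3250.682864 = 23.790944
y = (-4.808·-2495.419339 − -1469.073174·74.202) / 3250.682864 = 37.224838
|P − Q| = √((23.790944 − -35.467)² + (37.224838 − -27.451)²) = 87.718117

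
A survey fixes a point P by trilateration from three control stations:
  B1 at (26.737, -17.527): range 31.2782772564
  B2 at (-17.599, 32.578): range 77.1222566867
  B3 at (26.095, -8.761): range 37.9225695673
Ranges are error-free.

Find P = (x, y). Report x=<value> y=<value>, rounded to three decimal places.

x=5.919 y=-40.871

eq1: (x − 26.737)² + (y + 17.527)² = 31.2782772564²
eq2: (x + 17.599)² + (y − 32.578)² = 77.1222566867²
eq3: (x − 26.095)² + (y + 8.761)² = 37.9225695673²
eq2−eq1, eq2−eq3 (x²,y² cancel):
  88.672·x − 100.210·y = 4620.523861
  87.388·x − 82.678·y = 3896.374455
det = 88.672·-82.678 − -100.210·87.388 = 1425.927864
x = (4620.523861·-82.678 − -100.210·3896.374455) / 1425.927864 = 5.918962
y = (88.672·3896.374455 − 4620.523861·87.388) / 1425.927864 = -40.870948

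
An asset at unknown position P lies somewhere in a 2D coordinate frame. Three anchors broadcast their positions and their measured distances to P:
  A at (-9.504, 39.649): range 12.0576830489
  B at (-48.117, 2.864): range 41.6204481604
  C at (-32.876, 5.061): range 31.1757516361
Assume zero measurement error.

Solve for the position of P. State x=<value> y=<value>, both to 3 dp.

eq1: (x + 9.504)² + (y − 39.649)² = 12.0576830489²
eq2: (x + 48.117)² + (y − 2.864)² = 41.6204481604²
eq3: (x + 32.876)² + (y − 5.061)² = 31.1757516361²
eq3−eq2, eq3−eq1 (x²,y² cancel):
  -30.482·x − 4.394·y = 456.668873
  46.744·x + 69.176·y = 1382.463890
det = -30.482·69.176 − -4.394·46.744 = -1903.229696
x = (456.668873·69.176 − -4.394·1382.463890) / -1903.229696 = -19.790082
y = (-30.482·1382.463890 − 456.668873·46.744) / -1903.229696 = 33.357400

x=-19.790 y=33.357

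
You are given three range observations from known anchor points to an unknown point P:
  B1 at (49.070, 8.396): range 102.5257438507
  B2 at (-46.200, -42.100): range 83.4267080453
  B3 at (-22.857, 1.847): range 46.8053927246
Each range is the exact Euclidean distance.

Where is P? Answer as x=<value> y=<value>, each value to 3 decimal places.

eq1: (x − 49.070)² + (y − 8.396)² = 102.5257438507²
eq2: (x + 46.200)² + (y + 42.100)² = 83.4267080453²
eq3: (x + 22.857)² + (y − 1.847)² = 46.8053927246²
eq2−eq1, eq2−eq3 (x²,y² cancel):
  190.540·x + 100.992·y = -4980.004821
  46.686·x + 87.894·y = 1388.274685
det = 190.540·87.894 − 100.992·46.686 = 12032.410248
x = (-4980.004821·87.894 − 100.992·1388.274685) / 12032.410248 = -48.030043
y = (190.540·1388.274685 − -4980.004821·46.686) / 12032.410248 = 41.306634

x=-48.030 y=41.307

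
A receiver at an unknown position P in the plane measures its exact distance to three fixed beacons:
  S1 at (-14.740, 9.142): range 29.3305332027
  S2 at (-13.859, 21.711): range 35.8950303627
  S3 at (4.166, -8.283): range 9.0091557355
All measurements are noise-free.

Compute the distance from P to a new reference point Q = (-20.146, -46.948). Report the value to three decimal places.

53.958

eq1: (x + 14.740)² + (y − 9.142)² = 29.3305332027²
eq2: (x + 13.859)² + (y − 21.711)² = 35.8950303627²
eq3: (x − 4.166)² + (y + 8.283)² = 9.0091557355²
eq1−eq2, eq1−eq3 (x²,y² cancel):
  1.762·x + 25.138·y = -65.577389
  37.812·x − 34.850·y = 564.235172
det = 1.762·-34.850 − 25.138·37.812 = -1011.923756
x = (-65.577389·-34.850 − 25.138·564.235172) / -1011.923756 = 11.758170
y = (1.762·564.235172 − -65.577389·37.812) / -1011.923756 = -3.432862
|P − Q| = √((11.758170 − -20.146)² + (-3.432862 − -46.948)²) = 53.957792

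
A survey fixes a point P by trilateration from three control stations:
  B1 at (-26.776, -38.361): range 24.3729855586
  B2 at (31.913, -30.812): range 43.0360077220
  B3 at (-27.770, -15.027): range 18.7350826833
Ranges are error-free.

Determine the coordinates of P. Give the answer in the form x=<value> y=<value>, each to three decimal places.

eq1: (x + 26.776)² + (y + 38.361)² = 24.3729855586²
eq2: (x − 31.913)² + (y + 30.812)² = 43.0360077220²
eq3: (x + 27.770)² + (y + 15.027)² = 18.7350826833²
eq3−eq2, eq3−eq1 (x²,y² cancel):
  119.366·x − 31.570·y = -530.259353
  1.988·x − 46.668·y = 948.497766
det = 119.366·-46.668 − -31.570·1.988 = -5507.811328
x = (-530.259353·-46.668 − -31.570·948.497766) / -5507.811328 = -9.929574
y = (119.366·948.497766 − -530.259353·1.988) / -5507.811328 = -20.747359

x=-9.930 y=-20.747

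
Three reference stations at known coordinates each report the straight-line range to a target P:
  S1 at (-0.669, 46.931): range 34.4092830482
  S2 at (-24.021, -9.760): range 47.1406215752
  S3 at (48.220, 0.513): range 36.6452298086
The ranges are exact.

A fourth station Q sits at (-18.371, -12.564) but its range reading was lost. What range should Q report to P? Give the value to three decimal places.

eq1: (x + 0.669)² + (y − 46.931)² = 34.4092830482²
eq2: (x + 24.021)² + (y + 9.760)² = 47.1406215752²
eq3: (x − 48.220)² + (y − 0.513)² = 36.6452298086²
eq2−eq3, eq2−eq1 (x²,y² cancel):
  144.482·x + 20.546·y = 2532.530863
  46.704·x + 113.382·y = 2568.939724
det = 144.482·113.382 − 20.546·46.704 = 15422.077740
x = (2532.530863·113.382 − 20.546·2568.939724) / 15422.077740 = 15.196524
y = (144.482·2568.939724 − 2532.530863·46.704) / 15422.077740 = 16.397676
|P − Q| = √((15.196524 − -18.371)² + (16.397676 − -12.564)²) = 44.334607

44.335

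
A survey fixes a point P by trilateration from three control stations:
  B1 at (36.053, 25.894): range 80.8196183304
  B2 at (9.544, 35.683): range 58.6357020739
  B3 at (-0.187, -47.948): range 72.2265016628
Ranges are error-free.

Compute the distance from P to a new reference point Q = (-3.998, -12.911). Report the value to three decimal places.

45.445

eq1: (x − 36.053)² + (y − 25.894)² = 80.8196183304²
eq2: (x − 9.544)² + (y − 35.683)² = 58.6357020739²
eq3: (x + 0.187)² + (y + 47.948)² = 72.2265016628²
eq2−eq1, eq2−eq3 (x²,y² cancel):
  53.018·x − 19.578·y = -2487.711529
  -19.462·x − 167.262·y = -843.840737
det = 53.018·-167.262 − -19.578·-19.462 = -9248.923752
x = (-2487.711529·-167.262 − -19.578·-843.840737) / -9248.923752 = -43.202745
y = (53.018·-843.840737 − -2487.711529·-19.462) / -9248.923752 = 10.071938
|P − Q| = √((-43.202745 − -3.998)² + (10.071938 − -12.911)²) = 45.444774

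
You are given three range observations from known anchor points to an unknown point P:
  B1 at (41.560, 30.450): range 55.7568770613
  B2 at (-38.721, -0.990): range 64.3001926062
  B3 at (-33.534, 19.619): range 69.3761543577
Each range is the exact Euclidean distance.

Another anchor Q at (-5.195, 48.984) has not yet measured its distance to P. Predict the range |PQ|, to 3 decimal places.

75.876

eq1: (x − 41.560)² + (y − 30.450)² = 55.7568770613²
eq2: (x + 38.721)² + (y + 0.990)² = 64.3001926062²
eq3: (x + 33.534)² + (y − 19.619)² = 69.3761543577²
eq2−eq3, eq2−eq1 (x²,y² cancel):
  10.374·x + 41.218·y = -669.397648
  160.562·x + 62.880·y = 2179.825589
det = 10.374·62.880 − 41.218·160.562 = -5965.727396
x = (-669.397648·62.880 − 41.218·2179.825589) / -5965.727396 = 22.116293
y = (10.374·2179.825589 − -669.397648·160.562) / -5965.727396 = -21.806785
|P − Q| = √((22.116293 − -5.195)² + (-21.806785 − 48.984)²) = 75.876492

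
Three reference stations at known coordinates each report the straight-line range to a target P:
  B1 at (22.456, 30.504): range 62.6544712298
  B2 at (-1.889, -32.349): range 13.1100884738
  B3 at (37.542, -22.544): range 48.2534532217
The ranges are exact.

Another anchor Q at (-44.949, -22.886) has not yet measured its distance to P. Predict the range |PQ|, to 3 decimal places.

eq1: (x − 22.456)² + (y − 30.504)² = 62.6544712298²
eq2: (x + 1.889)² + (y + 32.349)² = 13.1100884738²
eq3: (x − 37.542)² + (y + 22.544)² = 48.2534532217²
eq1−eq2, eq1−eq3 (x²,y² cancel):
  -48.690·x − 125.706·y = 3368.968515
  30.172·x − 106.096·y = 2080.054765
det = -48.690·-106.096 − -125.706·30.172 = 8958.615672
x = (3368.968515·-106.096 − -125.706·2080.054765) / 8958.615672 = -10.711333
y = (-48.690·2080.054765 − 3368.968515·30.172) / 8958.615672 = -22.651534
|P − Q| = √((-10.711333 − -44.949)² + (-22.651534 − -22.886)²) = 34.238469

34.238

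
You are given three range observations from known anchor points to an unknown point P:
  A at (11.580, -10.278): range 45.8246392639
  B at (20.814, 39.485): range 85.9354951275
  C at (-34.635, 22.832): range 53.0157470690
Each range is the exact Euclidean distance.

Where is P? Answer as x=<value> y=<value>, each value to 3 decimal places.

eq1: (x − 11.580)² + (y + 10.278)² = 45.8246392639²
eq2: (x − 20.814)² + (y − 39.485)² = 85.9354951275²
eq3: (x + 34.635)² + (y − 22.832)² = 53.0157470690²
eq3−eq1, eq3−eq2 (x²,y² cancel):
  92.430·x − 66.220·y = -770.377891
  110.898·x + 33.306·y = -4302.835514
det = 92.430·33.306 − -66.220·110.898 = 10422.139140
x = (-770.377891·33.306 − -66.220·-4302.835514) / 10422.139140 = -29.801173
y = (92.430·-4302.835514 − -770.377891·110.898) / 10422.139140 = -29.962920

x=-29.801 y=-29.963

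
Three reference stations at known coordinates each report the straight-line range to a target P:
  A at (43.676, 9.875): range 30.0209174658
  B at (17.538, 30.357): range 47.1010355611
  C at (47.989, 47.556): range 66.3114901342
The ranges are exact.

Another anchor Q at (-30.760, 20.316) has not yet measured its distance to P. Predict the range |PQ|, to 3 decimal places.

68.710

eq1: (x − 43.676)² + (y − 9.875)² = 30.0209174658²
eq2: (x − 17.538)² + (y − 30.357)² = 47.1010355611²
eq3: (x − 47.989)² + (y − 47.556)² = 66.3114901342²
eq3−eq2, eq3−eq1 (x²,y² cancel):
  -60.902·x − 34.398·y = -1156.682191
  -8.626·x − 75.362·y = 936.549582
det = -60.902·-75.362 − -34.398·-8.626 = 4292.979376
x = (-1156.682191·-75.362 − -34.398·936.549582) / 4292.979376 = 27.809431
y = (-60.902·936.549582 − -1156.682191·-8.626) / 4292.979376 = -15.610437
|P − Q| = √((27.809431 − -30.760)² + (-15.610437 − 20.316)²) = 68.710168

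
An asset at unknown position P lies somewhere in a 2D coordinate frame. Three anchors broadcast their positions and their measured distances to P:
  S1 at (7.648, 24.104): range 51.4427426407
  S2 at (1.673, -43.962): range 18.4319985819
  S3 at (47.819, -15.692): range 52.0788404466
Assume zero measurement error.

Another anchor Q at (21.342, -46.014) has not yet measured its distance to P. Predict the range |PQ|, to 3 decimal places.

31.546

eq1: (x − 7.648)² + (y − 24.104)² = 51.4427426407²
eq2: (x − 1.673)² + (y + 43.962)² = 18.4319985819²
eq3: (x − 47.819)² + (y + 15.692)² = 52.0788404466²
eq2−eq1, eq2−eq3 (x²,y² cancel):
  11.950·x + 136.132·y = -3602.578852
  92.292·x + 56.540·y = -1775.027799
det = 11.950·56.540 − 136.132·92.292 = -11888.241544
x = (-3602.578852·56.540 − 136.132·-1775.027799) / -11888.241544 = -3.192085
y = (11.950·-1775.027799 − -3602.578852·92.292) / -11888.241544 = -26.183656
|P − Q| = √((-3.192085 − 21.342)² + (-26.183656 − -46.014)²) = 31.546218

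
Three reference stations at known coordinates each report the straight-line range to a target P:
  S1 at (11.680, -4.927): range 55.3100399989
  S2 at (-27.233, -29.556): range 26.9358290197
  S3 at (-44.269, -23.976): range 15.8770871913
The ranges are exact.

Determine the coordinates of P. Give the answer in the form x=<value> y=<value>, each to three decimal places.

x=-43.538 y=-8.116

eq1: (x − 11.680)² + (y + 4.927)² = 55.3100399989²
eq2: (x + 27.233)² + (y + 29.556)² = 26.9358290197²
eq3: (x + 44.269)² + (y + 23.976)² = 15.8770871913²
eq1−eq2, eq1−eq3 (x²,y² cancel):
  -77.826·x − 49.258·y = 3788.157336
  -111.898·x − 38.098·y = 5181.013835
det = -77.826·-38.098 − -49.258·-111.898 = -2546.856736
x = (3788.157336·-38.098 − -49.258·5181.013835) / -2546.856736 = -43.538044
y = (-77.826·5181.013835 − 3788.157336·-111.898) / -2546.856736 = -8.115748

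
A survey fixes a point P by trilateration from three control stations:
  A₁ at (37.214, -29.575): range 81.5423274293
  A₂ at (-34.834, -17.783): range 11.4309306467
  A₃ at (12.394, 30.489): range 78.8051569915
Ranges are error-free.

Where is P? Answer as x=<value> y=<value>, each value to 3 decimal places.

eq1: (x − 37.214)² + (y + 29.575)² = 81.5423274293²
eq2: (x + 34.834)² + (y + 17.783)² = 11.4309306467²
eq3: (x − 12.394)² + (y − 30.489)² = 78.8051569915²
eq1−eq3, eq1−eq2 (x²,y² cancel):
  -49.640·x + 120.128·y = -737.473670
  -144.096·x + 23.584·y = 5788.565211
det = -49.640·23.584 − 120.128·-144.096 = 16139.254528
x = (-737.473670·23.584 − 120.128·5788.565211) / 16139.254528 = -44.163213
y = (-49.640·5788.565211 − -737.473670·-144.096) / 16139.254528 = -24.388449

x=-44.163 y=-24.388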